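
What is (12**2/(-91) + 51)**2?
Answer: 20223009/8281 ≈ 2442.1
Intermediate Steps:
(12**2/(-91) + 51)**2 = (144*(-1/91) + 51)**2 = (-144/91 + 51)**2 = (4497/91)**2 = 20223009/8281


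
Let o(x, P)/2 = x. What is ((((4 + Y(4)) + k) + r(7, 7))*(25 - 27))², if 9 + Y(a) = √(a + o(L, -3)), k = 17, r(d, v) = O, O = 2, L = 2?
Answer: 816 + 224*√2 ≈ 1132.8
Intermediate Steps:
o(x, P) = 2*x
r(d, v) = 2
Y(a) = -9 + √(4 + a) (Y(a) = -9 + √(a + 2*2) = -9 + √(a + 4) = -9 + √(4 + a))
((((4 + Y(4)) + k) + r(7, 7))*(25 - 27))² = ((((4 + (-9 + √(4 + 4))) + 17) + 2)*(25 - 27))² = ((((4 + (-9 + √8)) + 17) + 2)*(-2))² = ((((4 + (-9 + 2*√2)) + 17) + 2)*(-2))² = ((((-5 + 2*√2) + 17) + 2)*(-2))² = (((12 + 2*√2) + 2)*(-2))² = ((14 + 2*√2)*(-2))² = (-28 - 4*√2)²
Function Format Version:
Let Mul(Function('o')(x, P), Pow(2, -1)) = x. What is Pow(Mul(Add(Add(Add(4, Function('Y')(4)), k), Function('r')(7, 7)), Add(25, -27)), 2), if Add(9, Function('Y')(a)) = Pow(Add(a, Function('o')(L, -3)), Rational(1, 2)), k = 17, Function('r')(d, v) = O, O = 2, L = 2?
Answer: Add(816, Mul(224, Pow(2, Rational(1, 2)))) ≈ 1132.8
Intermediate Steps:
Function('o')(x, P) = Mul(2, x)
Function('r')(d, v) = 2
Function('Y')(a) = Add(-9, Pow(Add(4, a), Rational(1, 2))) (Function('Y')(a) = Add(-9, Pow(Add(a, Mul(2, 2)), Rational(1, 2))) = Add(-9, Pow(Add(a, 4), Rational(1, 2))) = Add(-9, Pow(Add(4, a), Rational(1, 2))))
Pow(Mul(Add(Add(Add(4, Function('Y')(4)), k), Function('r')(7, 7)), Add(25, -27)), 2) = Pow(Mul(Add(Add(Add(4, Add(-9, Pow(Add(4, 4), Rational(1, 2)))), 17), 2), Add(25, -27)), 2) = Pow(Mul(Add(Add(Add(4, Add(-9, Pow(8, Rational(1, 2)))), 17), 2), -2), 2) = Pow(Mul(Add(Add(Add(4, Add(-9, Mul(2, Pow(2, Rational(1, 2))))), 17), 2), -2), 2) = Pow(Mul(Add(Add(Add(-5, Mul(2, Pow(2, Rational(1, 2)))), 17), 2), -2), 2) = Pow(Mul(Add(Add(12, Mul(2, Pow(2, Rational(1, 2)))), 2), -2), 2) = Pow(Mul(Add(14, Mul(2, Pow(2, Rational(1, 2)))), -2), 2) = Pow(Add(-28, Mul(-4, Pow(2, Rational(1, 2)))), 2)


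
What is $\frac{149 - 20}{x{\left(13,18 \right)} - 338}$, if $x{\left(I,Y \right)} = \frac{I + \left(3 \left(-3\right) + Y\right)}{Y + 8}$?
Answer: $- \frac{559}{1461} \approx -0.38261$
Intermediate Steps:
$x{\left(I,Y \right)} = \frac{-9 + I + Y}{8 + Y}$ ($x{\left(I,Y \right)} = \frac{I + \left(-9 + Y\right)}{8 + Y} = \frac{-9 + I + Y}{8 + Y}$)
$\frac{149 - 20}{x{\left(13,18 \right)} - 338} = \frac{149 - 20}{\frac{-9 + 13 + 18}{8 + 18} - 338} = \frac{129}{\frac{1}{26} \cdot 22 - 338} = \frac{129}{\frac{11}{13} - 338} = \frac{129}{- \frac{4383}{13}} = 129 \left(- \frac{13}{4383}\right) = - \frac{559}{1461}$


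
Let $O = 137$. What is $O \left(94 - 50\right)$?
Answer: $6028$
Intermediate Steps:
$O \left(94 - 50\right) = 137 \left(94 - 50\right) = 137 \cdot 44 = 6028$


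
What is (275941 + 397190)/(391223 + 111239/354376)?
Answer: 238541471256/138640153087 ≈ 1.7206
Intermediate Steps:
(275941 + 397190)/(391223 + 111239/354376) = 673131/(391223 + 111239*(1/354376)) = 673131/(391223 + 111239/354376) = 673131/(138640153087/354376) = 673131*(354376/138640153087) = 238541471256/138640153087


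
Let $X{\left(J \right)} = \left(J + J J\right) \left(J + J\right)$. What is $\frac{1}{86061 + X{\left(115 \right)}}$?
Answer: $\frac{1}{3154261} \approx 3.1703 \cdot 10^{-7}$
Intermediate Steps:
$X{\left(J \right)} = 2 J \left(J + J^{2}\right)$ ($X{\left(J \right)} = \left(J + J^{2}\right) 2 J = 2 J \left(J + J^{2}\right)$)
$\frac{1}{86061 + X{\left(115 \right)}} = \frac{1}{86061 + 2 \cdot 115^{2} \left(1 + 115\right)} = \frac{1}{86061 + 2 \cdot 13225 \cdot 116} = \frac{1}{86061 + 3068200} = \frac{1}{3154261}$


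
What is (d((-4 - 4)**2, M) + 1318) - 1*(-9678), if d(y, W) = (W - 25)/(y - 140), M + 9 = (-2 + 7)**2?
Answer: 835705/76 ≈ 10996.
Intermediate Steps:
M = 16 (M = -9 + (-2 + 7)**2 = -9 + 5**2 = -9 + 25 = 16)
d(y, W) = (-25 + W)/(-140 + y)
(d((-4 - 4)**2, M) + 1318) - 1*(-9678) = ((-25 + 16)/(-140 + (-4 - 4)**2) + 1318) - 1*(-9678) = (-9/(-140 + (-8)**2) + 1318) + 9678 = (-9/(-140 + 64) + 1318) + 9678 = (-9/(-76) + 1318) + 9678 = (-1/76*(-9) + 1318) + 9678 = (9/76 + 1318) + 9678 = 100177/76 + 9678 = 835705/76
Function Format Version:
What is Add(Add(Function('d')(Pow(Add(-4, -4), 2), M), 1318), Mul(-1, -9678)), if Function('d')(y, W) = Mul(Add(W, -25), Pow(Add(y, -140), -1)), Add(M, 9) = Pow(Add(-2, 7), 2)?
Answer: Rational(835705, 76) ≈ 10996.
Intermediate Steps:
M = 16 (M = Add(-9, Pow(Add(-2, 7), 2)) = Add(-9, Pow(5, 2)) = Add(-9, 25) = 16)
Function('d')(y, W) = Mul(Pow(Add(-140, y), -1), Add(-25, W)) (Function('d')(y, W) = Mul(Add(-25, W), Pow(Add(-140, y), -1)) = Mul(Pow(Add(-140, y), -1), Add(-25, W)))
Add(Add(Function('d')(Pow(Add(-4, -4), 2), M), 1318), Mul(-1, -9678)) = Add(Add(Mul(Pow(Add(-140, Pow(Add(-4, -4), 2)), -1), Add(-25, 16)), 1318), Mul(-1, -9678)) = Add(Add(Mul(Pow(Add(-140, Pow(-8, 2)), -1), -9), 1318), 9678) = Add(Add(Mul(Pow(Add(-140, 64), -1), -9), 1318), 9678) = Add(Add(Mul(Pow(-76, -1), -9), 1318), 9678) = Add(Add(Mul(Rational(-1, 76), -9), 1318), 9678) = Add(Add(Rational(9, 76), 1318), 9678) = Add(Rational(100177, 76), 9678) = Rational(835705, 76)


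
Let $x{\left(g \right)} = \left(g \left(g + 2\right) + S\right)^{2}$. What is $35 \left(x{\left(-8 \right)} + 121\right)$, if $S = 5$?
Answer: $102550$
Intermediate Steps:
$x{\left(g \right)} = \left(5 + g \left(2 + g\right)\right)^{2}$ ($x{\left(g \right)} = \left(g \left(g + 2\right) + 5\right)^{2} = \left(g \left(2 + g\right) + 5\right)^{2} = \left(5 + g \left(2 + g\right)\right)^{2}$)
$35 \left(x{\left(-8 \right)} + 121\right) = 35 \left(\left(5 + \left(-8\right)^{2} + 2 \left(-8\right)\right)^{2} + 121\right) = 35 \left(\left(5 + 64 - 16\right)^{2} + 121\right) = 35 \left(53^{2} + 121\right) = 35 \left(2809 + 121\right) = 35 \cdot 2930 = 102550$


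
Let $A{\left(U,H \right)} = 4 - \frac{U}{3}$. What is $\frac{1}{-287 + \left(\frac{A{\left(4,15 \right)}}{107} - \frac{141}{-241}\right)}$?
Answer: $- \frac{77361}{22155418} \approx -0.0034917$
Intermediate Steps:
$A{\left(U,H \right)} = 4 - \frac{U}{3}$ ($A{\left(U,H \right)} = 4 - U \frac{1}{3} = 4 - \frac{U}{3}$)
$\frac{1}{-287 + \left(\frac{A{\left(4,15 \right)}}{107} - \frac{141}{-241}\right)} = \frac{1}{-287 + \left(\frac{4 - \frac{4}{3}}{107} - \frac{141}{-241}\right)} = \frac{1}{-287 + \left(\left(4 - \frac{4}{3}\right) \frac{1}{107} - - \frac{141}{241}\right)} = \frac{1}{-287 + \left(\frac{8}{3} \cdot \frac{1}{107} + \frac{141}{241}\right)} = \frac{1}{-287 + \left(\frac{8}{321} + \frac{141}{241}\right)} = \frac{1}{-287 + \frac{47189}{77361}} = \frac{1}{- \frac{22155418}{77361}} = - \frac{77361}{22155418}$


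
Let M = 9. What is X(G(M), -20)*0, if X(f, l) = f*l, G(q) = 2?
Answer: 0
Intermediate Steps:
X(G(M), -20)*0 = (2*(-20))*0 = -40*0 = 0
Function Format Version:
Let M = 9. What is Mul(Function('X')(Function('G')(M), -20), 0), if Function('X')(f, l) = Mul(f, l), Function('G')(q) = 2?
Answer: 0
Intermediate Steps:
Mul(Function('X')(Function('G')(M), -20), 0) = Mul(Mul(2, -20), 0) = Mul(-40, 0) = 0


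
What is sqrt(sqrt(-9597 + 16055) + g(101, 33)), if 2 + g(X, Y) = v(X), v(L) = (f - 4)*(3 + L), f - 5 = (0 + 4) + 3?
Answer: sqrt(830 + sqrt(6458)) ≈ 30.172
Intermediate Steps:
f = 12 (f = 5 + ((0 + 4) + 3) = 5 + (4 + 3) = 5 + 7 = 12)
v(L) = 24 + 8*L (v(L) = (12 - 4)*(3 + L) = 8*(3 + L) = 24 + 8*L)
g(X, Y) = 22 + 8*X (g(X, Y) = -2 + (24 + 8*X) = 22 + 8*X)
sqrt(sqrt(-9597 + 16055) + g(101, 33)) = sqrt(sqrt(-9597 + 16055) + (22 + 8*101)) = sqrt(sqrt(6458) + (22 + 808)) = sqrt(sqrt(6458) + 830) = sqrt(830 + sqrt(6458))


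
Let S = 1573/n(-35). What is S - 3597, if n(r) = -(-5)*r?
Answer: -631048/175 ≈ -3606.0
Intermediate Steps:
n(r) = 5*r
S = -1573/175 (S = 1573/((5*(-35))) = 1573/(-175) = 1573*(-1/175) = -1573/175 ≈ -8.9886)
S - 3597 = -1573/175 - 3597 = -631048/175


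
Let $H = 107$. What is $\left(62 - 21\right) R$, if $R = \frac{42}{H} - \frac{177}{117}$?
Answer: $- \frac{191675}{4173} \approx -45.932$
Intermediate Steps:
$R = - \frac{4675}{4173}$ ($R = \frac{42}{107} - \frac{177}{117} = 42 \cdot \frac{1}{107} - \frac{59}{39} = \frac{42}{107} - \frac{59}{39} = - \frac{4675}{4173} \approx -1.1203$)
$\left(62 - 21\right) R = \left(62 - 21\right) \left(- \frac{4675}{4173}\right) = 41 \left(- \frac{4675}{4173}\right) = - \frac{191675}{4173}$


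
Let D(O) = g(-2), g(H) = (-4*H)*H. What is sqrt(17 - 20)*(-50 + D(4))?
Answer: -66*I*sqrt(3) ≈ -114.32*I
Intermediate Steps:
g(H) = -4*H**2
D(O) = -16 (D(O) = -4*(-2)**2 = -4*4 = -16)
sqrt(17 - 20)*(-50 + D(4)) = sqrt(17 - 20)*(-50 - 16) = sqrt(-3)*(-66) = (I*sqrt(3))*(-66) = -66*I*sqrt(3)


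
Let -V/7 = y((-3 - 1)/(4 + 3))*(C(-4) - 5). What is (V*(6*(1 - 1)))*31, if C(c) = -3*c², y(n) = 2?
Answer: 0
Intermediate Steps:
V = 742 (V = -14*(-3*(-4)² - 5) = -14*(-3*16 - 5) = -14*(-48 - 5) = -14*(-53) = -7*(-106) = 742)
(V*(6*(1 - 1)))*31 = (742*(6*(1 - 1)))*31 = (742*(6*0))*31 = (742*0)*31 = 0*31 = 0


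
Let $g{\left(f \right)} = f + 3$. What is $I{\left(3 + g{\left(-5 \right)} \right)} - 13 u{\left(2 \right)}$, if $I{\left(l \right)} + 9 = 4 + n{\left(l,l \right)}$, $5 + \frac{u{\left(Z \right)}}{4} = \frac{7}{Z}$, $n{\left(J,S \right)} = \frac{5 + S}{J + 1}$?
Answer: $76$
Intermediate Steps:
$g{\left(f \right)} = 3 + f$
$n{\left(J,S \right)} = \frac{5 + S}{1 + J}$
$u{\left(Z \right)} = -20 + \frac{28}{Z}$ ($u{\left(Z \right)} = -20 + 4 \frac{7}{Z} = -20 + \frac{28}{Z}$)
$I{\left(l \right)} = -5 + \frac{5 + l}{1 + l}$ ($I{\left(l \right)} = -9 + \left(4 + \frac{5 + l}{1 + l}\right) = -5 + \frac{5 + l}{1 + l}$)
$I{\left(3 + g{\left(-5 \right)} \right)} - 13 u{\left(2 \right)} = - \frac{4 \left(3 + \left(3 - 5\right)\right)}{1 + \left(3 + \left(3 - 5\right)\right)} - 13 \left(-20 + \frac{28}{2}\right) = - \frac{4 \left(3 - 2\right)}{1 + \left(3 - 2\right)} - 13 \left(-20 + 28 \cdot \frac{1}{2}\right) = \left(-4\right) 1 \frac{1}{1 + 1} - 13 \left(-20 + 14\right) = \left(-4\right) 1 \cdot \frac{1}{2} - -78 = \left(-4\right) 1 \cdot \frac{1}{2} + 78 = -2 + 78 = 76$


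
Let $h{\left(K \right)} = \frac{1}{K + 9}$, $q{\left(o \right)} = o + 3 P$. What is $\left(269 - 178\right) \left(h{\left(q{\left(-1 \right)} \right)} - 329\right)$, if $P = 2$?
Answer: $- \frac{59865}{2} \approx -29933.0$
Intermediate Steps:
$q{\left(o \right)} = 6 + o$ ($q{\left(o \right)} = o + 3 \cdot 2 = o + 6 = 6 + o$)
$h{\left(K \right)} = \frac{1}{9 + K}$
$\left(269 - 178\right) \left(h{\left(q{\left(-1 \right)} \right)} - 329\right) = \left(269 - 178\right) \left(\frac{1}{9 + \left(6 - 1\right)} - 329\right) = 91 \left(\frac{1}{9 + 5} - 329\right) = 91 \left(\frac{1}{14} - 329\right) = 91 \left(- \frac{4605}{14}\right) = - \frac{59865}{2}$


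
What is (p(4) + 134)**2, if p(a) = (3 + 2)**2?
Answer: 25281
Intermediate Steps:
p(a) = 25 (p(a) = 5**2 = 25)
(p(4) + 134)**2 = (25 + 134)**2 = 159**2 = 25281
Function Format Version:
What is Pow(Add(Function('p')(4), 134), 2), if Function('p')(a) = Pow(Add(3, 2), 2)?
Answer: 25281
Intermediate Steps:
Function('p')(a) = 25 (Function('p')(a) = Pow(5, 2) = 25)
Pow(Add(Function('p')(4), 134), 2) = Pow(Add(25, 134), 2) = Pow(159, 2) = 25281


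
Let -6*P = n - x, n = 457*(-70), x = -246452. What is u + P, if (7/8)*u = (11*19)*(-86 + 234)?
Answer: -8249/21 ≈ -392.81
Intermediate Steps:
n = -31990
u = 247456/7 (u = 8*((11*19)*(-86 + 234))/7 = 8*(209*148)/7 = (8/7)*30932 = 247456/7 ≈ 35351.)
P = -107231/3 (P = -(-31990 - 1*(-246452))/6 = -(-31990 + 246452)/6 = -⅙*214462 = -107231/3 ≈ -35744.)
u + P = 247456/7 - 107231/3 = -8249/21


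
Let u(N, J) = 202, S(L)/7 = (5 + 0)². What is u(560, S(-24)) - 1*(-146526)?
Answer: 146728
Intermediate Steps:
S(L) = 175 (S(L) = 7*(5 + 0)² = 7*5² = 7*25 = 175)
u(560, S(-24)) - 1*(-146526) = 202 - 1*(-146526) = 202 + 146526 = 146728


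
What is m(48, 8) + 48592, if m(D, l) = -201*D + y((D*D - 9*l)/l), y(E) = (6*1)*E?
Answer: 40618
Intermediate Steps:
y(E) = 6*E
m(D, l) = -201*D + 6*(D² - 9*l)/l (m(D, l) = -201*D + 6*((D*D - 9*l)/l) = -201*D + 6*((D² - 9*l)/l) = -201*D + 6*(D² - 9*l)/l)
m(48, 8) + 48592 = (-54 - 201*48 + 6*48²/8) + 48592 = (-54 - 9648 + 6*2304*(⅛)) + 48592 = (-54 - 9648 + 1728) + 48592 = -7974 + 48592 = 40618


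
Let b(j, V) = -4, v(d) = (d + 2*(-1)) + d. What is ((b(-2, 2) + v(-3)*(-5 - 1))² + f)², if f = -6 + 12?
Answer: 3771364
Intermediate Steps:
v(d) = -2 + 2*d (v(d) = (d - 2) + d = (-2 + d) + d = -2 + 2*d)
f = 6
((b(-2, 2) + v(-3)*(-5 - 1))² + f)² = ((-4 + (-2 + 2*(-3))*(-5 - 1))² + 6)² = ((-4 + (-2 - 6)*(-6))² + 6)² = ((-4 - 8*(-6))² + 6)² = ((-4 + 48)² + 6)² = (44² + 6)² = (1936 + 6)² = 1942² = 3771364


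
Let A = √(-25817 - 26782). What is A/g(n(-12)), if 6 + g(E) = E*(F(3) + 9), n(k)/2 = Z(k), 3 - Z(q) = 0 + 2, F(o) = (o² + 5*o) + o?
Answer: I*√52599/66 ≈ 3.4749*I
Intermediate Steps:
F(o) = o² + 6*o
Z(q) = 1 (Z(q) = 3 - (0 + 2) = 3 - 1*2 = 3 - 2 = 1)
n(k) = 2 (n(k) = 2*1 = 2)
A = I*√52599 (A = √(-52599) = I*√52599 ≈ 229.34*I)
g(E) = -6 + 36*E (g(E) = -6 + E*(3*(6 + 3) + 9) = -6 + E*(3*9 + 9) = -6 + E*(27 + 9) = -6 + E*36 = -6 + 36*E)
A/g(n(-12)) = (I*√52599)/(-6 + 36*2) = (I*√52599)/(-6 + 72) = (I*√52599)/66 = (I*√52599)*(1/66) = I*√52599/66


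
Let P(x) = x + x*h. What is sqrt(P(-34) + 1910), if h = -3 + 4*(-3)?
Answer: sqrt(2386) ≈ 48.847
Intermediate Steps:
h = -15 (h = -3 - 12 = -15)
P(x) = -14*x (P(x) = x + x*(-15) = x - 15*x = -14*x)
sqrt(P(-34) + 1910) = sqrt(-14*(-34) + 1910) = sqrt(476 + 1910) = sqrt(2386)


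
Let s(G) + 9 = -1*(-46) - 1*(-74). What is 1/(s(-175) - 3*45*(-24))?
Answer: 1/3351 ≈ 0.00029842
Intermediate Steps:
s(G) = 111 (s(G) = -9 + (-1*(-46) - 1*(-74)) = -9 + (46 + 74) = -9 + 120 = 111)
1/(s(-175) - 3*45*(-24)) = 1/(111 - 3*45*(-24)) = 1/(111 - 135*(-24)) = 1/(111 + 3240) = 1/3351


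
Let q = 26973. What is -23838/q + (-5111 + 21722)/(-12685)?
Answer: -250144511/114050835 ≈ -2.1933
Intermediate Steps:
-23838/q + (-5111 + 21722)/(-12685) = -23838/26973 + (-5111 + 21722)/(-12685) = -23838*1/26973 + 16611*(-1/12685) = -7946/8991 - 16611/12685 = -250144511/114050835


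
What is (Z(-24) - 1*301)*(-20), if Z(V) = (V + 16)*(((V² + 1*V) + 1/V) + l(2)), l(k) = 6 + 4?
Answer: 287800/3 ≈ 95933.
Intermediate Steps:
l(k) = 10
Z(V) = (16 + V)*(10 + V + 1/V + V²) (Z(V) = (V + 16)*(((V² + 1*V) + 1/V) + 10) = (16 + V)*(((V² + V) + 1/V) + 10) = (16 + V)*(((V + V²) + 1/V) + 10) = (16 + V)*((V + 1/V + V²) + 10) = (16 + V)*(10 + V + 1/V + V²))
(Z(-24) - 1*301)*(-20) = ((161 + (-24)³ + 16/(-24) + 17*(-24)² + 26*(-24)) - 1*301)*(-20) = ((161 - 13824 + 16*(-1/24) + 17*576 - 624) - 301)*(-20) = ((161 - 13824 - ⅔ + 9792 - 624) - 301)*(-20) = (-13487/3 - 301)*(-20) = -14390/3*(-20) = 287800/3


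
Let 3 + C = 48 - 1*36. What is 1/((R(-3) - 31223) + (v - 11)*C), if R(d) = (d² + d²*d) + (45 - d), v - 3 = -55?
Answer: -1/31760 ≈ -3.1486e-5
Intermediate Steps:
v = -52 (v = 3 - 55 = -52)
C = 9 (C = -3 + (48 - 1*36) = -3 + (48 - 36) = -3 + 12 = 9)
R(d) = 45 + d² + d³ - d (R(d) = (d² + d³) + (45 - d) = 45 + d² + d³ - d)
1/((R(-3) - 31223) + (v - 11)*C) = 1/(((45 + (-3)² + (-3)³ - 1*(-3)) - 31223) + (-52 - 11)*9) = 1/(((45 + 9 - 27 + 3) - 31223) - 63*9) = 1/((30 - 31223) - 567) = 1/(-31193 - 567) = 1/(-31760) = -1/31760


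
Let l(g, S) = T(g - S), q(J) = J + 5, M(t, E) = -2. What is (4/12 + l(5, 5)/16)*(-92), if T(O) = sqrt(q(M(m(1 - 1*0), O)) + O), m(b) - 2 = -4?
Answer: -92/3 - 23*sqrt(3)/4 ≈ -40.626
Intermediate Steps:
m(b) = -2 (m(b) = 2 - 4 = -2)
q(J) = 5 + J
T(O) = sqrt(3 + O) (T(O) = sqrt((5 - 2) + O) = sqrt(3 + O))
l(g, S) = sqrt(3 + g - S) (l(g, S) = sqrt(3 + (g - S)) = sqrt(3 + g - S))
(4/12 + l(5, 5)/16)*(-92) = (4/12 + sqrt(3 + 5 - 1*5)/16)*(-92) = (4*(1/12) + sqrt(3 + 5 - 5)*(1/16))*(-92) = (1/3 + sqrt(3)*(1/16))*(-92) = (1/3 + sqrt(3)/16)*(-92) = -92/3 - 23*sqrt(3)/4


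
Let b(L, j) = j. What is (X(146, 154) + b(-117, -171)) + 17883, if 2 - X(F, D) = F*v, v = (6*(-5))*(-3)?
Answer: 4574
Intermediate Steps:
v = 90 (v = -30*(-3) = 90)
X(F, D) = 2 - 90*F (X(F, D) = 2 - F*90 = 2 - 90*F)
(X(146, 154) + b(-117, -171)) + 17883 = ((2 - 90*146) - 171) + 17883 = ((2 - 13140) - 171) + 17883 = (-13138 - 171) + 17883 = -13309 + 17883 = 4574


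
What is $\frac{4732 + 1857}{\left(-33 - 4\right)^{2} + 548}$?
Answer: $\frac{6589}{1917} \approx 3.4371$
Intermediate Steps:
$\frac{4732 + 1857}{\left(-33 - 4\right)^{2} + 548} = \frac{6589}{\left(-37\right)^{2} + 548} = \frac{6589}{1369 + 548} = \frac{6589}{1917}$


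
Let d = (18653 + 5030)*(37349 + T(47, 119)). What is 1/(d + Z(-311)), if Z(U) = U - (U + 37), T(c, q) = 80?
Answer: 1/886430970 ≈ 1.1281e-9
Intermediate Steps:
Z(U) = -37 (Z(U) = U - (37 + U) = U + (-37 - U) = -37)
d = 886431007 (d = (18653 + 5030)*(37349 + 80) = 23683*37429 = 886431007)
1/(d + Z(-311)) = 1/(886431007 - 37) = 1/886430970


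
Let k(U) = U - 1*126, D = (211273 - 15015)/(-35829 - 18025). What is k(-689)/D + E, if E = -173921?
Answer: -17044748304/98129 ≈ -1.7370e+5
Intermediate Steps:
D = -98129/26927 (D = 196258/(-53854) = 196258*(-1/53854) = -98129/26927 ≈ -3.6443)
k(U) = -126 + U (k(U) = U - 126 = -126 + U)
k(-689)/D + E = (-126 - 689)/(-98129/26927) - 173921 = -815*(-26927/98129) - 173921 = 21945505/98129 - 173921 = -17044748304/98129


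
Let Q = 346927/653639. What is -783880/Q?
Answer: -73196362760/49561 ≈ -1.4769e+6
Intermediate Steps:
Q = 49561/93377 (Q = 346927*(1/653639) = 49561/93377 ≈ 0.53076)
-783880/Q = -783880/49561/93377 = -783880*93377/49561 = -73196362760/49561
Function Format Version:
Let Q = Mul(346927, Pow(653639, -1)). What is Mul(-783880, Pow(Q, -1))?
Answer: Rational(-73196362760, 49561) ≈ -1.4769e+6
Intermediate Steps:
Q = Rational(49561, 93377) (Q = Mul(346927, Rational(1, 653639)) = Rational(49561, 93377) ≈ 0.53076)
Mul(-783880, Pow(Q, -1)) = Mul(-783880, Pow(Rational(49561, 93377), -1)) = Mul(-783880, Rational(93377, 49561)) = Rational(-73196362760, 49561)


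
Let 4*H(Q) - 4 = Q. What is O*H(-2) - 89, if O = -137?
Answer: -315/2 ≈ -157.50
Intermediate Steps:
H(Q) = 1 + Q/4
O*H(-2) - 89 = -137*(1 + (¼)*(-2)) - 89 = -137*(1 - ½) - 89 = -137*½ - 89 = -137/2 - 89 = -315/2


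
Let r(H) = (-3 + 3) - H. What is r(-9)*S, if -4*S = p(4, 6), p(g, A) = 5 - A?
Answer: 9/4 ≈ 2.2500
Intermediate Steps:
S = 1/4 (S = -(5 - 1*6)/4 = -(5 - 6)/4 = -1/4*(-1) = 1/4 ≈ 0.25000)
r(H) = -H (r(H) = 0 - H = -H)
r(-9)*S = -1*(-9)*(1/4) = 9*(1/4) = 9/4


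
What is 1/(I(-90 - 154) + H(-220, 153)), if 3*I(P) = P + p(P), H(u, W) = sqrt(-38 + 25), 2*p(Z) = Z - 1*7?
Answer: -4434/546589 - 36*I*sqrt(13)/546589 ≈ -0.0081121 - 0.00023747*I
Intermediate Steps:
p(Z) = -7/2 + Z/2 (p(Z) = (Z - 1*7)/2 = (Z - 7)/2 = (-7 + Z)/2 = -7/2 + Z/2)
H(u, W) = I*sqrt(13) (H(u, W) = sqrt(-13) = I*sqrt(13))
I(P) = -7/6 + P/2 (I(P) = (P + (-7/2 + P/2))/3 = (-7/2 + 3*P/2)/3 = -7/6 + P/2)
1/(I(-90 - 154) + H(-220, 153)) = 1/((-7/6 + (-90 - 154)/2) + I*sqrt(13)) = 1/((-7/6 + (1/2)*(-244)) + I*sqrt(13)) = 1/((-7/6 - 122) + I*sqrt(13)) = 1/(-739/6 + I*sqrt(13))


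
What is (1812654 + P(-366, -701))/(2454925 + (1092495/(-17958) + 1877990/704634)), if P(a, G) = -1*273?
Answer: 3822256363747122/5177239421296615 ≈ 0.73828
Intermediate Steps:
P(a, G) = -273
(1812654 + P(-366, -701))/(2454925 + (1092495/(-17958) + 1877990/704634)) = (1812654 - 273)/(2454925 + (1092495/(-17958) + 1877990/704634)) = 1812381/(2454925 + (1092495*(-1/17958) + 1877990*(1/704634))) = 1812381/(2454925 + (-364165/5986 + 938995/352317)) = 1812381/(2454925 - 122680696235/2108969562) = 1812381/(5177239421296615/2108969562) = 1812381*(2108969562/5177239421296615) = 3822256363747122/5177239421296615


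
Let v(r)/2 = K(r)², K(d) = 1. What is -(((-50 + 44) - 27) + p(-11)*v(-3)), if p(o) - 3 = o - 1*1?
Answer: 51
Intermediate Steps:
v(r) = 2 (v(r) = 2*1² = 2*1 = 2)
p(o) = 2 + o (p(o) = 3 + (o - 1*1) = 3 + (o - 1) = 3 + (-1 + o) = 2 + o)
-(((-50 + 44) - 27) + p(-11)*v(-3)) = -(((-50 + 44) - 27) + (2 - 11)*2) = -((-6 - 27) - 9*2) = -(-33 - 18) = -1*(-51) = 51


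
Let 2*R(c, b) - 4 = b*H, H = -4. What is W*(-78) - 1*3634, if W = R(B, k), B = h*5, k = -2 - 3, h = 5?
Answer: -4570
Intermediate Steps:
k = -5
B = 25 (B = 5*5 = 25)
R(c, b) = 2 - 2*b (R(c, b) = 2 + (b*(-4))/2 = 2 + (-4*b)/2 = 2 - 2*b)
W = 12 (W = 2 - 2*(-5) = 2 + 10 = 12)
W*(-78) - 1*3634 = 12*(-78) - 1*3634 = -936 - 3634 = -4570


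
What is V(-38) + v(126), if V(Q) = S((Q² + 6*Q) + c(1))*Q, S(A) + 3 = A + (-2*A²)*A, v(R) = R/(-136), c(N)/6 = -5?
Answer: 8621372662873/68 ≈ 1.2678e+11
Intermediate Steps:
c(N) = -30 (c(N) = 6*(-5) = -30)
v(R) = -R/136 (v(R) = R*(-1/136) = -R/136)
S(A) = -3 + A - 2*A³ (S(A) = -3 + (A + (-2*A²)*A) = -3 + (A - 2*A³) = -3 + A - 2*A³)
V(Q) = Q*(-33 + Q² - 2*(-30 + Q² + 6*Q)³ + 6*Q) (V(Q) = (-3 + ((Q² + 6*Q) - 30) - 2*((Q² + 6*Q) - 30)³)*Q = (-3 + (-30 + Q² + 6*Q) - 2*(-30 + Q² + 6*Q)³)*Q = (-33 + Q² - 2*(-30 + Q² + 6*Q)³ + 6*Q)*Q = Q*(-33 + Q² - 2*(-30 + Q² + 6*Q)³ + 6*Q))
V(-38) + v(126) = -38*(-33 + (-38)² - 2*(-30 + (-38)² + 6*(-38))³ + 6*(-38)) - 1/136*126 = -38*(-33 + 1444 - 2*(-30 + 1444 - 228)³ - 228) - 63/68 = -38*(-33 + 1444 - 2*1186³ - 228) - 63/68 = -38*(-33 + 1444 - 2*1668222856 - 228) - 63/68 = -38*(-33 + 1444 - 3336445712 - 228) - 63/68 = -38*(-3336444529) - 63/68 = 126784892102 - 63/68 = 8621372662873/68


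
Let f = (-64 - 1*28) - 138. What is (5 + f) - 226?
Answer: -451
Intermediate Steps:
f = -230 (f = (-64 - 28) - 138 = -92 - 138 = -230)
(5 + f) - 226 = (5 - 230) - 226 = -225 - 226 = -451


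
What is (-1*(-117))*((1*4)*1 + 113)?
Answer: 13689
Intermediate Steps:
(-1*(-117))*((1*4)*1 + 113) = 117*(4*1 + 113) = 117*(4 + 113) = 117*117 = 13689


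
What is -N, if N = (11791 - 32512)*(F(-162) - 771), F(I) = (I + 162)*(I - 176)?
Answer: -15975891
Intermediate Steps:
F(I) = (-176 + I)*(162 + I) (F(I) = (162 + I)*(-176 + I) = (-176 + I)*(162 + I))
N = 15975891 (N = (11791 - 32512)*((-28512 + (-162)² - 14*(-162)) - 771) = -20721*((-28512 + 26244 + 2268) - 771) = -20721*(0 - 771) = -20721*(-771) = 15975891)
-N = -1*15975891 = -15975891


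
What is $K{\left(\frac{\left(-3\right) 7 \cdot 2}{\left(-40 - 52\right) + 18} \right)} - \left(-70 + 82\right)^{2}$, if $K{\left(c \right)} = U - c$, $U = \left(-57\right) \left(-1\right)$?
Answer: $- \frac{3240}{37} \approx -87.568$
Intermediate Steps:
$U = 57$
$K{\left(c \right)} = 57 - c$
$K{\left(\frac{\left(-3\right) 7 \cdot 2}{\left(-40 - 52\right) + 18} \right)} - \left(-70 + 82\right)^{2} = \left(57 - \frac{\left(-3\right) 7 \cdot 2}{\left(-40 - 52\right) + 18}\right) - \left(-70 + 82\right)^{2} = \left(57 - \frac{\left(-21\right) 2}{-92 + 18}\right) - 12^{2} = \left(57 - - \frac{42}{-74}\right) - 144 = \left(57 - \left(-42\right) \left(- \frac{1}{74}\right)\right) - 144 = \left(57 - \frac{21}{37}\right) - 144 = \frac{2088}{37} - 144 = - \frac{3240}{37}$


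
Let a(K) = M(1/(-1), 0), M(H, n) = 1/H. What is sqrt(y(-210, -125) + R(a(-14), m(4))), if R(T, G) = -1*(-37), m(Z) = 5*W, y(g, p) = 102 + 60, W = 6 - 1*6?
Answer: sqrt(199) ≈ 14.107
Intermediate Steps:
W = 0 (W = 6 - 6 = 0)
y(g, p) = 162
a(K) = -1 (a(K) = 1/(1/(-1)) = 1/(-1) = -1)
m(Z) = 0 (m(Z) = 5*0 = 0)
R(T, G) = 37
sqrt(y(-210, -125) + R(a(-14), m(4))) = sqrt(162 + 37) = sqrt(199)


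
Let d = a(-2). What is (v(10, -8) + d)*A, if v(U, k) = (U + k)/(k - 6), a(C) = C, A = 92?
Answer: -1380/7 ≈ -197.14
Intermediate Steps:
v(U, k) = (U + k)/(-6 + k)
d = -2
(v(10, -8) + d)*A = ((10 - 8)/(-6 - 8) - 2)*92 = (2/(-14) - 2)*92 = (-1/14*2 - 2)*92 = (-⅐ - 2)*92 = -15/7*92 = -1380/7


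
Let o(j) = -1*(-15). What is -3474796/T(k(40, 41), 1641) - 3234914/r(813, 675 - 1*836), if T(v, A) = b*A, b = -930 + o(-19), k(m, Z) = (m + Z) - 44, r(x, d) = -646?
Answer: 2429758306463/484989345 ≈ 5009.9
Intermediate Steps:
o(j) = 15
k(m, Z) = -44 + Z + m (k(m, Z) = (Z + m) - 44 = -44 + Z + m)
b = -915 (b = -930 + 15 = -915)
T(v, A) = -915*A
-3474796/T(k(40, 41), 1641) - 3234914/r(813, 675 - 1*836) = -3474796/((-915*1641)) - 3234914/(-646) = -3474796/(-1501515) - 3234914*(-1/646) = -3474796*(-1/1501515) + 1617457/323 = 3474796/1501515 + 1617457/323 = 2429758306463/484989345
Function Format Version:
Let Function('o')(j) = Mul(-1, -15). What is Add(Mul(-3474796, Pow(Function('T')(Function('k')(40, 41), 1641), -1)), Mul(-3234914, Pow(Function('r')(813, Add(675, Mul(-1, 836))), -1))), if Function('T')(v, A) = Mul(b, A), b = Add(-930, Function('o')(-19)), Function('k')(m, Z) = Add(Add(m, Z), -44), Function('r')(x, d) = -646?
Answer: Rational(2429758306463, 484989345) ≈ 5009.9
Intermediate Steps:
Function('o')(j) = 15
Function('k')(m, Z) = Add(-44, Z, m) (Function('k')(m, Z) = Add(Add(Z, m), -44) = Add(-44, Z, m))
b = -915 (b = Add(-930, 15) = -915)
Function('T')(v, A) = Mul(-915, A)
Add(Mul(-3474796, Pow(Function('T')(Function('k')(40, 41), 1641), -1)), Mul(-3234914, Pow(Function('r')(813, Add(675, Mul(-1, 836))), -1))) = Add(Mul(-3474796, Pow(Mul(-915, 1641), -1)), Mul(-3234914, Pow(-646, -1))) = Add(Mul(-3474796, Pow(-1501515, -1)), Mul(-3234914, Rational(-1, 646))) = Add(Mul(-3474796, Rational(-1, 1501515)), Rational(1617457, 323)) = Add(Rational(3474796, 1501515), Rational(1617457, 323)) = Rational(2429758306463, 484989345)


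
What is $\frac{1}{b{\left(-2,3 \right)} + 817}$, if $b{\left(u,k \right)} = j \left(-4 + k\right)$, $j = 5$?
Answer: $\frac{1}{812} \approx 0.0012315$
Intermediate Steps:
$b{\left(u,k \right)} = -20 + 5 k$ ($b{\left(u,k \right)} = 5 \left(-4 + k\right) = -20 + 5 k$)
$\frac{1}{b{\left(-2,3 \right)} + 817} = \frac{1}{\left(-20 + 5 \cdot 3\right) + 817} = \frac{1}{\left(-20 + 15\right) + 817} = \frac{1}{-5 + 817} = \frac{1}{812}$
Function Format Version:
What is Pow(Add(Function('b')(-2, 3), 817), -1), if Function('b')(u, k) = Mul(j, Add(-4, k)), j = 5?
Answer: Rational(1, 812) ≈ 0.0012315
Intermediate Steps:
Function('b')(u, k) = Add(-20, Mul(5, k)) (Function('b')(u, k) = Mul(5, Add(-4, k)) = Add(-20, Mul(5, k)))
Pow(Add(Function('b')(-2, 3), 817), -1) = Pow(Add(Add(-20, Mul(5, 3)), 817), -1) = Pow(Add(Add(-20, 15), 817), -1) = Pow(Add(-5, 817), -1) = Pow(812, -1) = Rational(1, 812)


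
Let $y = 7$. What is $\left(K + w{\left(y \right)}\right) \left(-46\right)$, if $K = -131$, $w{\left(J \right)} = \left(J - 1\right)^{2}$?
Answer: $4370$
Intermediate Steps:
$w{\left(J \right)} = \left(-1 + J\right)^{2}$
$\left(K + w{\left(y \right)}\right) \left(-46\right) = \left(-131 + \left(-1 + 7\right)^{2}\right) \left(-46\right) = \left(-131 + 6^{2}\right) \left(-46\right) = \left(-131 + 36\right) \left(-46\right) = \left(-95\right) \left(-46\right) = 4370$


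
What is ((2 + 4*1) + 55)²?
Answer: 3721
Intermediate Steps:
((2 + 4*1) + 55)² = ((2 + 4) + 55)² = (6 + 55)² = 61² = 3721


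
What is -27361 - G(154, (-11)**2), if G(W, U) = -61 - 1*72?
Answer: -27228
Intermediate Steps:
G(W, U) = -133 (G(W, U) = -61 - 72 = -133)
-27361 - G(154, (-11)**2) = -27361 - 1*(-133) = -27361 + 133 = -27228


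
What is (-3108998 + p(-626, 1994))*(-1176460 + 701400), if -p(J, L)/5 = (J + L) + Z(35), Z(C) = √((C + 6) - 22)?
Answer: 1480210000280 + 2375300*√19 ≈ 1.4802e+12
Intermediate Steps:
Z(C) = √(-16 + C) (Z(C) = √((6 + C) - 22) = √(-16 + C))
p(J, L) = -5*J - 5*L - 5*√19 (p(J, L) = -5*((J + L) + √(-16 + 35)) = -5*((J + L) + √19) = -5*(J + L + √19) = -5*J - 5*L - 5*√19)
(-3108998 + p(-626, 1994))*(-1176460 + 701400) = (-3108998 + (-5*(-626) - 5*1994 - 5*√19))*(-1176460 + 701400) = (-3108998 + (3130 - 9970 - 5*√19))*(-475060) = (-3108998 + (-6840 - 5*√19))*(-475060) = (-3115838 - 5*√19)*(-475060) = 1480210000280 + 2375300*√19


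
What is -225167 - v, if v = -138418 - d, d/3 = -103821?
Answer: -398212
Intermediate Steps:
d = -311463 (d = 3*(-103821) = -311463)
v = 173045 (v = -138418 - 1*(-311463) = -138418 + 311463 = 173045)
-225167 - v = -225167 - 1*173045 = -225167 - 173045 = -398212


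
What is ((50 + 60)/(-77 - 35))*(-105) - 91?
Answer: 97/8 ≈ 12.125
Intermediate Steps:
((50 + 60)/(-77 - 35))*(-105) - 91 = (110/(-112))*(-105) - 91 = (110*(-1/112))*(-105) - 91 = -55/56*(-105) - 91 = 825/8 - 91 = 97/8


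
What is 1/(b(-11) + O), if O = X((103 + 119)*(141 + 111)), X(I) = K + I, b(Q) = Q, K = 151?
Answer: 1/56084 ≈ 1.7830e-5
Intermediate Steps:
X(I) = 151 + I
O = 56095 (O = 151 + (103 + 119)*(141 + 111) = 151 + 222*252 = 151 + 55944 = 56095)
1/(b(-11) + O) = 1/(-11 + 56095) = 1/56084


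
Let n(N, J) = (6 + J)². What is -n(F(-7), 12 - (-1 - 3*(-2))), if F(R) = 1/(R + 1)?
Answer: -169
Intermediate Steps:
F(R) = 1/(1 + R)
-n(F(-7), 12 - (-1 - 3*(-2))) = -(6 + (12 - (-1 - 3*(-2))))² = -(6 + (12 - (-1 + 6)))² = -(6 + (12 - 1*5))² = -(6 + (12 - 5))² = -(6 + 7)² = -1*13² = -1*169 = -169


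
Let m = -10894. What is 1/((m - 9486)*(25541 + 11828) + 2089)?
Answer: -1/761578131 ≈ -1.3131e-9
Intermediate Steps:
1/((m - 9486)*(25541 + 11828) + 2089) = 1/((-10894 - 9486)*(25541 + 11828) + 2089) = 1/(-20380*37369 + 2089) = 1/(-761580220 + 2089) = 1/(-761578131) = -1/761578131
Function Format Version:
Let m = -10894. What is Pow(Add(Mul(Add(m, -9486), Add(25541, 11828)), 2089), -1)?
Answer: Rational(-1, 761578131) ≈ -1.3131e-9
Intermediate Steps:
Pow(Add(Mul(Add(m, -9486), Add(25541, 11828)), 2089), -1) = Pow(Add(Mul(Add(-10894, -9486), Add(25541, 11828)), 2089), -1) = Pow(Add(Mul(-20380, 37369), 2089), -1) = Pow(Add(-761580220, 2089), -1) = Pow(-761578131, -1) = Rational(-1, 761578131)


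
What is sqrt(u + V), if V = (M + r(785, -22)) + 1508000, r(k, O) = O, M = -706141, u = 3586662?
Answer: 9*sqrt(54179) ≈ 2094.9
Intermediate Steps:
V = 801837 (V = (-706141 - 22) + 1508000 = -706163 + 1508000 = 801837)
sqrt(u + V) = sqrt(3586662 + 801837) = sqrt(4388499) = 9*sqrt(54179)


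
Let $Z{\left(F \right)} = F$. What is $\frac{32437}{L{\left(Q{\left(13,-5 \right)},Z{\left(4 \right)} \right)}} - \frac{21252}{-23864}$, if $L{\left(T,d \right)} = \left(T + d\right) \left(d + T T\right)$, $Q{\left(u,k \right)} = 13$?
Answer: $\frac{209144675}{17546006} \approx 11.92$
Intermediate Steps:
$L{\left(T,d \right)} = \left(T + d\right) \left(d + T^{2}\right)$
$\frac{32437}{L{\left(Q{\left(13,-5 \right)},Z{\left(4 \right)} \right)}} - \frac{21252}{-23864} = \frac{32437}{13^{3} + 4^{2} + 13 \cdot 4 + 4 \cdot 13^{2}} - \frac{21252}{-23864} = \frac{32437}{2197 + 16 + 52 + 4 \cdot 169} - - \frac{5313}{5966} = \frac{32437}{2197 + 16 + 52 + 676} + \frac{5313}{5966} = \frac{32437}{2941} + \frac{5313}{5966} = \frac{209144675}{17546006}$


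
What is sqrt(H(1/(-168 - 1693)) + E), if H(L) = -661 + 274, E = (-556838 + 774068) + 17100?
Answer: sqrt(233943) ≈ 483.68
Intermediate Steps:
E = 234330 (E = 217230 + 17100 = 234330)
H(L) = -387
sqrt(H(1/(-168 - 1693)) + E) = sqrt(-387 + 234330) = sqrt(233943)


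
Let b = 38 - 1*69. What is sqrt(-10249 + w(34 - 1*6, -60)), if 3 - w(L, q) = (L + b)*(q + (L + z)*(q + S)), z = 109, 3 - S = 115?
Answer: I*sqrt(81118) ≈ 284.81*I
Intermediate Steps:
S = -112 (S = 3 - 1*115 = 3 - 115 = -112)
b = -31 (b = 38 - 69 = -31)
w(L, q) = 3 - (-31 + L)*(q + (-112 + q)*(109 + L)) (w(L, q) = 3 - (L - 31)*(q + (L + 109)*(q - 112)) = 3 - (-31 + L)*(q + (109 + L)*(-112 + q)) = 3 - (-31 + L)*(q + (-112 + q)*(109 + L)))
sqrt(-10249 + w(34 - 1*6, -60)) = sqrt(-10249 + (-378445 + 112*(34 - 1*6)**2 + 3410*(-60) + 8736*(34 - 1*6) - 1*(-60)*(34 - 1*6)**2 - 79*(34 - 1*6)*(-60))) = sqrt(-10249 + (-378445 + 112*(34 - 6)**2 - 204600 + 8736*(34 - 6) - 1*(-60)*(34 - 6)**2 - 79*(34 - 6)*(-60))) = sqrt(-10249 + (-378445 + 112*28**2 - 204600 + 8736*28 - 1*(-60)*28**2 - 79*28*(-60))) = sqrt(-10249 + (-378445 + 112*784 - 204600 + 244608 - 1*(-60)*784 + 132720)) = sqrt(-10249 + (-378445 + 87808 - 204600 + 244608 + 47040 + 132720)) = sqrt(-10249 - 70869) = sqrt(-81118) = I*sqrt(81118)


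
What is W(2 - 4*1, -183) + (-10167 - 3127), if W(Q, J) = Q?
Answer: -13296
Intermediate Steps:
W(2 - 4*1, -183) + (-10167 - 3127) = (2 - 4*1) + (-10167 - 3127) = (2 - 4) - 13294 = -2 - 13294 = -13296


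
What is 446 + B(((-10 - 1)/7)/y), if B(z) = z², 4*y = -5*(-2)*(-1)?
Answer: 546834/1225 ≈ 446.40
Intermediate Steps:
y = -5/2 (y = (-5*(-2)*(-1))/4 = (10*(-1))/4 = (¼)*(-10) = -5/2 ≈ -2.5000)
446 + B(((-10 - 1)/7)/y) = 446 + (((-10 - 1)/7)/(-5/2))² = 446 + (-11*⅐*(-⅖))² = 446 + (-11/7*(-⅖))² = 446 + (22/35)² = 446 + 484/1225 = 546834/1225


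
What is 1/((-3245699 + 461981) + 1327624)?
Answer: -1/1456094 ≈ -6.8677e-7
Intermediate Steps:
1/((-3245699 + 461981) + 1327624) = 1/(-2783718 + 1327624) = 1/(-1456094) = -1/1456094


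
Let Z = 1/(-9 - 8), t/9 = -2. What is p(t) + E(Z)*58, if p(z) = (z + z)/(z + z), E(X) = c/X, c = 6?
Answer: -5915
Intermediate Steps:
t = -18 (t = 9*(-2) = -18)
Z = -1/17 (Z = 1/(-17) = -1/17 ≈ -0.058824)
E(X) = 6/X
p(z) = 1 (p(z) = (2*z)/((2*z)) = (2*z)*(1/(2*z)) = 1)
p(t) + E(Z)*58 = 1 + (6/(-1/17))*58 = 1 + (6*(-17))*58 = 1 - 102*58 = 1 - 5916 = -5915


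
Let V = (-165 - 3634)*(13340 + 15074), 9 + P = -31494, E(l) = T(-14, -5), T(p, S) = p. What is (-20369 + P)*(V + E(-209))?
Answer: 5599312665600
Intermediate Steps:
E(l) = -14
P = -31503 (P = -9 - 31494 = -31503)
V = -107944786 (V = -3799*28414 = -107944786)
(-20369 + P)*(V + E(-209)) = (-20369 - 31503)*(-107944786 - 14) = -51872*(-107944800) = 5599312665600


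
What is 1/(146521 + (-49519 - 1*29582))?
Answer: 1/67420 ≈ 1.4832e-5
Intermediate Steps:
1/(146521 + (-49519 - 1*29582)) = 1/(146521 + (-49519 - 29582)) = 1/(146521 - 79101) = 1/67420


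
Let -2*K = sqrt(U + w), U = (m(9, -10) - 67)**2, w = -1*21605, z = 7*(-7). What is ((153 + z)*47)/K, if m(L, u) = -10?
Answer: 4888*I*sqrt(3919)/3919 ≈ 78.081*I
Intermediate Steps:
z = -49
w = -21605
U = 5929 (U = (-10 - 67)**2 = (-77)**2 = 5929)
K = -I*sqrt(3919) (K = -sqrt(5929 - 21605)/2 = -I*sqrt(3919) ≈ -62.602*I)
((153 + z)*47)/K = ((153 - 49)*47)/((-I*sqrt(3919))) = (104*47)*(I*sqrt(3919)/3919) = 4888*(I*sqrt(3919)/3919) = 4888*I*sqrt(3919)/3919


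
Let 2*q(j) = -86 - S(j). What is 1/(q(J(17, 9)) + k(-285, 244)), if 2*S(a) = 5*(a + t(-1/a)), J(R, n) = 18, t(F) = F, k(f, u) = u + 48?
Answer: 72/16313 ≈ 0.0044137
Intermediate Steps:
k(f, u) = 48 + u
S(a) = -5/(2*a) + 5*a/2 (S(a) = (5*(a - 1/a))/2 = (-5/a + 5*a)/2 = -5/(2*a) + 5*a/2)
q(j) = -43 - 5*(-1 + j²)/(4*j) (q(j) = (-86 - 5*(-1 + j²)/(2*j))/2 = -43 - 5*(-1 + j²)/(4*j))
1/(q(J(17, 9)) + k(-285, 244)) = 1/((-43 - 5/4*18 + (5/4)/18) + (48 + 244)) = 1/((-43 - 45/2 + (5/4)*(1/18)) + 292) = 1/((-43 - 45/2 + 5/72) + 292) = 1/(-4711/72 + 292) = 1/(16313/72) = 72/16313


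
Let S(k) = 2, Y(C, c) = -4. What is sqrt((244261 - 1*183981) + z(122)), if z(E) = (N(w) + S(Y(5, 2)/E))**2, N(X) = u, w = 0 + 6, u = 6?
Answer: 2*sqrt(15086) ≈ 245.65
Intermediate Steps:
w = 6
N(X) = 6
z(E) = 64 (z(E) = (6 + 2)**2 = 8**2 = 64)
sqrt((244261 - 1*183981) + z(122)) = sqrt((244261 - 1*183981) + 64) = sqrt((244261 - 183981) + 64) = sqrt(60280 + 64) = sqrt(60344) = 2*sqrt(15086)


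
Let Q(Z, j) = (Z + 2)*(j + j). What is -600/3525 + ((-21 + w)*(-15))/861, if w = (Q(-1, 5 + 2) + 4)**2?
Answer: -73501/13489 ≈ -5.4490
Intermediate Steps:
Q(Z, j) = 2*j*(2 + Z) (Q(Z, j) = (2 + Z)*(2*j) = 2*j*(2 + Z))
w = 324 (w = (2*(5 + 2)*(2 - 1) + 4)**2 = (2*7*1 + 4)**2 = (14 + 4)**2 = 18**2 = 324)
-600/3525 + ((-21 + w)*(-15))/861 = -600/3525 + ((-21 + 324)*(-15))/861 = -600*1/3525 + (303*(-15))*(1/861) = -8/47 - 4545*1/861 = -8/47 - 1515/287 = -73501/13489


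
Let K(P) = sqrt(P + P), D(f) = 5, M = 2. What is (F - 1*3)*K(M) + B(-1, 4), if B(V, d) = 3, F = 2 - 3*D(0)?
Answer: -29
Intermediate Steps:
F = -13 (F = 2 - 3*5 = 2 - 15 = -13)
K(P) = sqrt(2)*sqrt(P) (K(P) = sqrt(2*P) = sqrt(2)*sqrt(P))
(F - 1*3)*K(M) + B(-1, 4) = (-13 - 1*3)*(sqrt(2)*sqrt(2)) + 3 = (-13 - 3)*2 + 3 = -16*2 + 3 = -32 + 3 = -29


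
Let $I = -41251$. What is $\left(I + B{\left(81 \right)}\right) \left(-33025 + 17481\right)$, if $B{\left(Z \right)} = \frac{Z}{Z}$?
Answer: $641190000$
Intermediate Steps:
$B{\left(Z \right)} = 1$
$\left(I + B{\left(81 \right)}\right) \left(-33025 + 17481\right) = \left(-41251 + 1\right) \left(-33025 + 17481\right) = \left(-41250\right) \left(-15544\right) = 641190000$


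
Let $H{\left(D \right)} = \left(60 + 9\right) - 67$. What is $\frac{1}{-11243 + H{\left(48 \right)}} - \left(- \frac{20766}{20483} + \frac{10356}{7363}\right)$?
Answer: $- \frac{665864081819}{1695326354289} \approx -0.39276$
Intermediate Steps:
$H{\left(D \right)} = 2$ ($H{\left(D \right)} = 69 - 67 = 2$)
$\frac{1}{-11243 + H{\left(48 \right)}} - \left(- \frac{20766}{20483} + \frac{10356}{7363}\right) = \frac{1}{-11243 + 2} - \left(- \frac{20766}{20483} + \frac{10356}{7363}\right) = \frac{1}{-11241} - \frac{59221890}{150816329} = - \frac{1}{11241} + \left(- \frac{10356}{7363} + \frac{20766}{20483}\right) = - \frac{1}{11241} - \frac{59221890}{150816329} = - \frac{665864081819}{1695326354289}$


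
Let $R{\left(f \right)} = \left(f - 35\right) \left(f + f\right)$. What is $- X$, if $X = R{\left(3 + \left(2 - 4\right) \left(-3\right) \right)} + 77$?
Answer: $391$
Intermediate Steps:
$R{\left(f \right)} = 2 f \left(-35 + f\right)$ ($R{\left(f \right)} = \left(-35 + f\right) 2 f = 2 f \left(-35 + f\right)$)
$X = -391$ ($X = 2 \left(3 + \left(2 - 4\right) \left(-3\right)\right) \left(-35 + \left(3 + \left(2 - 4\right) \left(-3\right)\right)\right) + 77 = 2 \left(3 - -6\right) \left(-35 + \left(3 - -6\right)\right) + 77 = 2 \left(3 + 6\right) \left(-35 + \left(3 + 6\right)\right) + 77 = 2 \cdot 9 \left(-35 + 9\right) + 77 = 2 \cdot 9 \left(-26\right) + 77 = -468 + 77 = -391$)
$- X = \left(-1\right) \left(-391\right) = 391$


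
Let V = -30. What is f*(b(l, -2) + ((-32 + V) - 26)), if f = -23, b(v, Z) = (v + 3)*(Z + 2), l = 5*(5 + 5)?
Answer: 2024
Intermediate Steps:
l = 50 (l = 5*10 = 50)
b(v, Z) = (2 + Z)*(3 + v) (b(v, Z) = (3 + v)*(2 + Z) = (2 + Z)*(3 + v))
f*(b(l, -2) + ((-32 + V) - 26)) = -23*((6 + 2*50 + 3*(-2) - 2*50) + ((-32 - 30) - 26)) = -23*((6 + 100 - 6 - 100) + (-62 - 26)) = -23*(0 - 88) = -23*(-88) = 2024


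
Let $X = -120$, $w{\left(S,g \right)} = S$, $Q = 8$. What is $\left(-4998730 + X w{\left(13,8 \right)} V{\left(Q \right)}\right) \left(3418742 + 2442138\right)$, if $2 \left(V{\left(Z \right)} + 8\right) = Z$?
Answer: $-29260384791200$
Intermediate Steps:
$V{\left(Z \right)} = -8 + \frac{Z}{2}$
$\left(-4998730 + X w{\left(13,8 \right)} V{\left(Q \right)}\right) \left(3418742 + 2442138\right) = \left(-4998730 + \left(-120\right) 13 \left(-8 + \frac{1}{2} \cdot 8\right)\right) \left(3418742 + 2442138\right) = \left(-4998730 - 1560 \left(-8 + 4\right)\right) 5860880 = \left(-4998730 - -6240\right) 5860880 = \left(-4998730 + 6240\right) 5860880 = \left(-4992490\right) 5860880 = -29260384791200$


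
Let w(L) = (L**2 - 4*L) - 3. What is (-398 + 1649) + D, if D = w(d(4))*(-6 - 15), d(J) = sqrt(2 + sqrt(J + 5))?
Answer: 1209 + 84*sqrt(5) ≈ 1396.8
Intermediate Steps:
d(J) = sqrt(2 + sqrt(5 + J))
w(L) = -3 + L**2 - 4*L
D = -42 + 84*sqrt(5) (D = (-3 + (sqrt(2 + sqrt(5 + 4)))**2 - 4*sqrt(2 + sqrt(5 + 4)))*(-6 - 15) = (-3 + (sqrt(2 + sqrt(9)))**2 - 4*sqrt(2 + sqrt(9)))*(-21) = (-3 + (sqrt(2 + 3))**2 - 4*sqrt(2 + 3))*(-21) = (-3 + (sqrt(5))**2 - 4*sqrt(5))*(-21) = (-3 + 5 - 4*sqrt(5))*(-21) = (2 - 4*sqrt(5))*(-21) = -42 + 84*sqrt(5) ≈ 145.83)
(-398 + 1649) + D = (-398 + 1649) + (-42 + 84*sqrt(5)) = 1251 + (-42 + 84*sqrt(5)) = 1209 + 84*sqrt(5)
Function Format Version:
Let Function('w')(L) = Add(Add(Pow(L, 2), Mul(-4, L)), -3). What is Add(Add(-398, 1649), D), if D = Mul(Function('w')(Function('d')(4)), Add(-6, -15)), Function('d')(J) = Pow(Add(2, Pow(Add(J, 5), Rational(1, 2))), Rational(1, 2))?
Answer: Add(1209, Mul(84, Pow(5, Rational(1, 2)))) ≈ 1396.8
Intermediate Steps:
Function('d')(J) = Pow(Add(2, Pow(Add(5, J), Rational(1, 2))), Rational(1, 2))
Function('w')(L) = Add(-3, Pow(L, 2), Mul(-4, L))
D = Add(-42, Mul(84, Pow(5, Rational(1, 2)))) (D = Mul(Add(-3, Pow(Pow(Add(2, Pow(Add(5, 4), Rational(1, 2))), Rational(1, 2)), 2), Mul(-4, Pow(Add(2, Pow(Add(5, 4), Rational(1, 2))), Rational(1, 2)))), Add(-6, -15)) = Mul(Add(-3, Pow(Pow(Add(2, Pow(9, Rational(1, 2))), Rational(1, 2)), 2), Mul(-4, Pow(Add(2, Pow(9, Rational(1, 2))), Rational(1, 2)))), -21) = Mul(Add(-3, Pow(Pow(Add(2, 3), Rational(1, 2)), 2), Mul(-4, Pow(Add(2, 3), Rational(1, 2)))), -21) = Mul(Add(-3, Pow(Pow(5, Rational(1, 2)), 2), Mul(-4, Pow(5, Rational(1, 2)))), -21) = Mul(Add(-3, 5, Mul(-4, Pow(5, Rational(1, 2)))), -21) = Mul(Add(2, Mul(-4, Pow(5, Rational(1, 2)))), -21) = Add(-42, Mul(84, Pow(5, Rational(1, 2)))) ≈ 145.83)
Add(Add(-398, 1649), D) = Add(Add(-398, 1649), Add(-42, Mul(84, Pow(5, Rational(1, 2))))) = Add(1251, Add(-42, Mul(84, Pow(5, Rational(1, 2))))) = Add(1209, Mul(84, Pow(5, Rational(1, 2))))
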